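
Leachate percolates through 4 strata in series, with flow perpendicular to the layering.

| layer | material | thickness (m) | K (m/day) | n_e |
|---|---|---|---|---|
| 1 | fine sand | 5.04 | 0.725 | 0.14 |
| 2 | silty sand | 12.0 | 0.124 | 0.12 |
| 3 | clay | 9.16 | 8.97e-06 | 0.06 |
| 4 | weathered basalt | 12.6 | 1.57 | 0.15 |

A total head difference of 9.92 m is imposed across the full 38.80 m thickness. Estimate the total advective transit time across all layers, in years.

With flow normal to the layers, continuity requires the same specific discharge q through every layer.
Σ(b_i/K_i) = 5.04/0.725 + 12.0/0.124 + 9.16/8.97e-06 + 12.6/1.57 = 1.021e+06 d.
q = Δh / Σ(b_i/K_i) = 9.92 / 1.021e+06 = 9.713e-06 m/day.
In each layer the seepage velocity is v_i = q/n_i, so the layer transit time is t_i = b_i·n_i / q:
  layer 1 (fine sand): t_1 = 5.04 × 0.14 / 9.713e-06 = 72644 d
  layer 2 (silty sand): t_2 = 12.0 × 0.12 / 9.713e-06 = 1.483e+05 d
  layer 3 (clay): t_3 = 9.16 × 0.06 / 9.713e-06 = 56583 d
  layer 4 (weathered basalt): t_4 = 12.6 × 0.15 / 9.713e-06 = 1.946e+05 d
Total t = Σ t_i = 4.721e+05 days = 1292 years.

1290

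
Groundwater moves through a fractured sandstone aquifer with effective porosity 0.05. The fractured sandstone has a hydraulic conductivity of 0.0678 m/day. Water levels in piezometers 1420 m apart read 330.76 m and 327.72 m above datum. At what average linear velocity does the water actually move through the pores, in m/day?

Hydraulic gradient i = (330.76 − 327.72) / 1420 = 3.04 / 1420 = 0.002141.
Darcy flux q = K · i = 0.06780 × 0.002141 = 0.0001451 m/day.
Seepage velocity v = q / n_e = 0.0001451 / 0.05 = 0.002903 m/day.

0.00290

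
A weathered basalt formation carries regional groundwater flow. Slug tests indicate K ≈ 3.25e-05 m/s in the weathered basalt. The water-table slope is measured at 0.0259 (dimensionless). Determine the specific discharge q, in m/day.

Convert K: 3.25e-05 m/s × 86400 = 2.808 m/day.
Hydraulic gradient i = 0.0259.
Specific discharge q = K · i = 2.808 × 0.02590 = 0.07273 m/day.

0.0727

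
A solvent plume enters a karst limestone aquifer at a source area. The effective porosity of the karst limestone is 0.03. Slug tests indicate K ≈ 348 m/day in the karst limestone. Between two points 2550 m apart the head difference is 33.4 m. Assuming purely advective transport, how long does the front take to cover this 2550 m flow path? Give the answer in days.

Hydraulic gradient i = Δh / L = 33.4 / 2550 = 0.01310.
Darcy flux q = K · i = 348.0 × 0.01310 = 4.558 m/day.
Seepage velocity v = q / n_e = 4.558 / 0.03 = 151.9 m/day.
Travel time t = L / v = 2550 / 151.9 = 16.78 days.

16.8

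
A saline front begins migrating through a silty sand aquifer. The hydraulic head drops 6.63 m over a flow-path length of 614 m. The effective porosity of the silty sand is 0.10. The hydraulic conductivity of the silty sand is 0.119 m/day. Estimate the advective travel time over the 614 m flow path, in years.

Hydraulic gradient i = Δh / L = 6.63 / 614 = 0.01080.
Darcy flux q = K · i = 0.1190 × 0.01080 = 0.001285 m/day.
Seepage velocity v = q / n_e = 0.001285 / 0.10 = 0.01285 m/day.
Travel time t = L / v = 614 / 0.01285 = 47783 days = 130.8 years.

131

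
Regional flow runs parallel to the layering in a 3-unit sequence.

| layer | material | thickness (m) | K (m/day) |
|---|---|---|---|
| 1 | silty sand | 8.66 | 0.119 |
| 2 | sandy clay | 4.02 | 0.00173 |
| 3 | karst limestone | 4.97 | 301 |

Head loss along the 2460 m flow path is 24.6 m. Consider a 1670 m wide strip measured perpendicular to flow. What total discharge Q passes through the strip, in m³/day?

25000

Flow is parallel to layering, so each bed carries its own Darcy discharge and the transmissivities add.
Σ(K_i·b_i) = 0.119×8.66 + 0.00173×4.02 + 301×4.97 = 1497 m²/day.
Hydraulic gradient i = Δh / L = 24.6 / 2460 = 0.01000.
Q = Σ(K_i·b_i) · W · i = 1497 × 1670 × 0.01000 = 25000 m³/day.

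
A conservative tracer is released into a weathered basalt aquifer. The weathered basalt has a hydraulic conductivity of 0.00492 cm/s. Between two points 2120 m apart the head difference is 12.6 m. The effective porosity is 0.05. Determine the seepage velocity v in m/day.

0.505

Convert K: 0.00492 cm/s × 864 = 4.251 m/day.
Hydraulic gradient i = Δh / L = 12.6 / 2120 = 0.005943.
Darcy flux q = K · i = 4.251 × 0.005943 = 0.02526 m/day.
Seepage velocity v = q / n_e = 0.02526 / 0.05 = 0.5053 m/day.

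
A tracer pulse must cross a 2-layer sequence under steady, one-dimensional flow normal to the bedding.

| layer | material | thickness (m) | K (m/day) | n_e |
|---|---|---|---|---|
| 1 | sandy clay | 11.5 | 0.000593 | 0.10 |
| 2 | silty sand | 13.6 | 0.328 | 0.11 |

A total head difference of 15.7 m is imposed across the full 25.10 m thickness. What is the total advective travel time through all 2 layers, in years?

8.97

With flow normal to the layers, continuity requires the same specific discharge q through every layer.
Σ(b_i/K_i) = 11.5/0.000593 + 13.6/0.328 = 19434 d.
q = Δh / Σ(b_i/K_i) = 15.7 / 19434 = 0.0008078 m/day.
In each layer the seepage velocity is v_i = q/n_i, so the layer transit time is t_i = b_i·n_i / q:
  layer 1 (sandy clay): t_1 = 11.5 × 0.10 / 0.0008078 = 1424 d
  layer 2 (silty sand): t_2 = 13.6 × 0.11 / 0.0008078 = 1852 d
Total t = Σ t_i = 3275 days = 8.967 years.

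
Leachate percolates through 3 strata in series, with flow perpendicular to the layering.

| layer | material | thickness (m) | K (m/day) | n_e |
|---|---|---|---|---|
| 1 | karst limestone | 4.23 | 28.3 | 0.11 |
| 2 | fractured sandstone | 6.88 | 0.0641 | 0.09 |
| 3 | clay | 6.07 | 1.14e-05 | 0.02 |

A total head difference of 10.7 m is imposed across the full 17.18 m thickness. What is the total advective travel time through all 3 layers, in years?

164

With flow normal to the layers, continuity requires the same specific discharge q through every layer.
Σ(b_i/K_i) = 4.23/28.3 + 6.88/0.0641 + 6.07/1.14e-05 = 5.326e+05 d.
q = Δh / Σ(b_i/K_i) = 10.7 / 5.326e+05 = 2.009e-05 m/day.
In each layer the seepage velocity is v_i = q/n_i, so the layer transit time is t_i = b_i·n_i / q:
  layer 1 (karst limestone): t_1 = 4.23 × 0.11 / 2.009e-05 = 23159 d
  layer 2 (fractured sandstone): t_2 = 6.88 × 0.09 / 2.009e-05 = 30819 d
  layer 3 (clay): t_3 = 6.07 × 0.02 / 2.009e-05 = 6042 d
Total t = Σ t_i = 60020 days = 164.3 years.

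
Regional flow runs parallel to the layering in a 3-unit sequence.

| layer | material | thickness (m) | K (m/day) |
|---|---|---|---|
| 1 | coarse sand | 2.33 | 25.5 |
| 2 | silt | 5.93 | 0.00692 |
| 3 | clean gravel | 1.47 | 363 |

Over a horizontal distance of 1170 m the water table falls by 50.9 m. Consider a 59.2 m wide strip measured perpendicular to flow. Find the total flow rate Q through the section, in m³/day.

Flow is parallel to layering, so each bed carries its own Darcy discharge and the transmissivities add.
Σ(K_i·b_i) = 25.5×2.33 + 0.00692×5.93 + 363×1.47 = 593.1 m²/day.
Hydraulic gradient i = Δh / L = 50.9 / 1170 = 0.04350.
Q = Σ(K_i·b_i) · W · i = 593.1 × 59.2 × 0.04350 = 1527 m³/day.

1530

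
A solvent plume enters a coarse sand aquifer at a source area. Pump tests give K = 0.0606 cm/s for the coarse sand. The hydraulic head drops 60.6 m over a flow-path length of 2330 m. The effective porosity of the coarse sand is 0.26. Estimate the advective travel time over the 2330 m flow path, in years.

1.22

Convert K: 0.0606 cm/s × 864 = 52.36 m/day.
Hydraulic gradient i = Δh / L = 60.6 / 2330 = 0.02601.
Darcy flux q = K · i = 52.36 × 0.02601 = 1.362 m/day.
Seepage velocity v = q / n_e = 1.362 / 0.26 = 5.238 m/day.
Travel time t = L / v = 2330 / 5.238 = 444.9 days = 1.218 years.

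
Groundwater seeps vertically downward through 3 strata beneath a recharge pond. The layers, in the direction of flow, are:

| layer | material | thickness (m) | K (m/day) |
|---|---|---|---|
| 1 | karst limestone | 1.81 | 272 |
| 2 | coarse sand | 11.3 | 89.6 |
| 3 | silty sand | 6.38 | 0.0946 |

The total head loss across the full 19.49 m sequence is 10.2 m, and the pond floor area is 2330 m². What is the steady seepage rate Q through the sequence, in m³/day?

Flow is perpendicular to layering, so the layers act in series and the equivalent K is the thickness-weighted harmonic mean.
Total thickness L = 1.81 + 11.3 + 6.38 = 19.49 m.
Σ(b_i/K_i) = 1.81/272 + 11.3/89.6 + 6.38/0.0946 = 67.57 d.
K_eq = L / Σ(b_i/K_i) = 19.49 / 67.57 = 0.2884 m/day.
Q = K_eq · A · (Δh/L) = 0.2884 × 2330 × (10.2/19.49) = 351.7 m³/day.

352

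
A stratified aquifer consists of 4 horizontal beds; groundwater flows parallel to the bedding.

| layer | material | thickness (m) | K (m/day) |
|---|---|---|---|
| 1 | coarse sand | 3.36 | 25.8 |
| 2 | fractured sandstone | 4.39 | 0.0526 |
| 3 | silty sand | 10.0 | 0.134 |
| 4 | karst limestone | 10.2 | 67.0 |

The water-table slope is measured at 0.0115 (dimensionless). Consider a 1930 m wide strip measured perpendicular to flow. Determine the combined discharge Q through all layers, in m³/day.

17100

Flow is parallel to layering, so each bed carries its own Darcy discharge and the transmissivities add.
Σ(K_i·b_i) = 25.8×3.36 + 0.0526×4.39 + 0.134×10.0 + 67.0×10.2 = 771.7 m²/day.
Hydraulic gradient i = 0.0115.
Q = Σ(K_i·b_i) · W · i = 771.7 × 1930 × 0.01150 = 17127 m³/day.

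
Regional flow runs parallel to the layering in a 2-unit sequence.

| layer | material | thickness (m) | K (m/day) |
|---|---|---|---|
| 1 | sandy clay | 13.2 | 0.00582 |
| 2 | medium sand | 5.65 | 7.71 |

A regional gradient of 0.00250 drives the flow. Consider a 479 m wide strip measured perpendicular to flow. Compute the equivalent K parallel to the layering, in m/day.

Flow is parallel to layering, so each bed carries its own Darcy discharge and the transmissivities add.
Σ(K_i·b_i) = 0.00582×13.2 + 7.71×5.65 = 43.64 m²/day.
Total thickness b = 18.85 m, so K_eq = Σ(K_i·b_i)/b = 2.315 m/day.

2.32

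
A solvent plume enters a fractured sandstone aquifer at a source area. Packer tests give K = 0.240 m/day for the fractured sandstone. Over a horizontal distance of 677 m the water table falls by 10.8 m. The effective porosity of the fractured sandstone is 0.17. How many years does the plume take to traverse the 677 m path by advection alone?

82.3

Hydraulic gradient i = Δh / L = 10.8 / 677 = 0.01595.
Darcy flux q = K · i = 0.2400 × 0.01595 = 0.003829 m/day.
Seepage velocity v = q / n_e = 0.003829 / 0.17 = 0.02252 m/day.
Travel time t = L / v = 677 / 0.02252 = 30060 days = 82.30 years.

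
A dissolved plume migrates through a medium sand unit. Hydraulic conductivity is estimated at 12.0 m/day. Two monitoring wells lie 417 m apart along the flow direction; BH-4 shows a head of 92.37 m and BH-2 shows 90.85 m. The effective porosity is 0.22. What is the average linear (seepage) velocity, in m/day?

0.199

Hydraulic gradient i = (92.37 − 90.85) / 417 = 1.52 / 417 = 0.003645.
Darcy flux q = K · i = 12.00 × 0.003645 = 0.04374 m/day.
Seepage velocity v = q / n_e = 0.04374 / 0.22 = 0.1988 m/day.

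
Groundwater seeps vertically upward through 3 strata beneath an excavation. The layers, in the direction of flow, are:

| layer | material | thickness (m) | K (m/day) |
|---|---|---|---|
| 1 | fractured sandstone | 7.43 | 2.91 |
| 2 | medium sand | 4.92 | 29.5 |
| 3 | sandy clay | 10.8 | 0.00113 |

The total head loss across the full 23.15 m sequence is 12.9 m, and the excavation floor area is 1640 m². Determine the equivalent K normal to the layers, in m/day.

Flow is perpendicular to layering, so the layers act in series and the equivalent K is the thickness-weighted harmonic mean.
Total thickness L = 7.43 + 4.92 + 10.8 = 23.15 m.
Σ(b_i/K_i) = 7.43/2.91 + 4.92/29.5 + 10.8/0.00113 = 9560 d.
K_eq = L / Σ(b_i/K_i) = 23.15 / 9560 = 0.002421 m/day.

0.00242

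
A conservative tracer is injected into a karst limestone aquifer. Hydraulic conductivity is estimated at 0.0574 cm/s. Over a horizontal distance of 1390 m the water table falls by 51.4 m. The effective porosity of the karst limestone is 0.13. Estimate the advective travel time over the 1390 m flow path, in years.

Convert K: 0.0574 cm/s × 864 = 49.59 m/day.
Hydraulic gradient i = Δh / L = 51.4 / 1390 = 0.03698.
Darcy flux q = K · i = 49.59 × 0.03698 = 1.834 m/day.
Seepage velocity v = q / n_e = 1.834 / 0.13 = 14.11 m/day.
Travel time t = L / v = 1390 / 14.11 = 98.53 days = 0.2698 years.

0.270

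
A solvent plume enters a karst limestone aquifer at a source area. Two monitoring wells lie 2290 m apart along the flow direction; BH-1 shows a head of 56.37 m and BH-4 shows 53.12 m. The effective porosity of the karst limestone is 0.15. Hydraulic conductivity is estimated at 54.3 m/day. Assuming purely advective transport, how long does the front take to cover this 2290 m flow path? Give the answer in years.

Hydraulic gradient i = (56.37 − 53.12) / 2290 = 3.25 / 2290 = 0.001419.
Darcy flux q = K · i = 54.30 × 0.001419 = 0.07706 m/day.
Seepage velocity v = q / n_e = 0.07706 / 0.15 = 0.5138 m/day.
Travel time t = L / v = 2290 / 0.5138 = 4457 days = 12.20 years.

12.2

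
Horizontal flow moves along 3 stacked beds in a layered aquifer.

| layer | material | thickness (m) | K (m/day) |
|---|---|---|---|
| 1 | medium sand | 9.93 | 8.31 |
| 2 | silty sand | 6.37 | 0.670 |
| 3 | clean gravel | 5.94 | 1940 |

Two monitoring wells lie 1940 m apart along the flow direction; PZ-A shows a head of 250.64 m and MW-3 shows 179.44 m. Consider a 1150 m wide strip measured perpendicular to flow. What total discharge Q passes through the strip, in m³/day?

490000

Flow is parallel to layering, so each bed carries its own Darcy discharge and the transmissivities add.
Σ(K_i·b_i) = 8.31×9.93 + 0.670×6.37 + 1940×5.94 = 11610 m²/day.
Hydraulic gradient i = (250.64 − 179.44) / 1940 = 71.2 / 1940 = 0.03670.
Q = Σ(K_i·b_i) · W · i = 11610 × 1150 × 0.03670 = 4.900e+05 m³/day.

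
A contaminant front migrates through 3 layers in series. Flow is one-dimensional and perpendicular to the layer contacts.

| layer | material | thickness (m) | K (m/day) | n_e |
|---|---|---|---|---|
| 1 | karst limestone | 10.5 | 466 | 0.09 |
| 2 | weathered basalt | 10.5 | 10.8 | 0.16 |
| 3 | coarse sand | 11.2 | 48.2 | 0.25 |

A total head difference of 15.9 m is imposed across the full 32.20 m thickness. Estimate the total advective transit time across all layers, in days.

0.419

With flow normal to the layers, continuity requires the same specific discharge q through every layer.
Σ(b_i/K_i) = 10.5/466 + 10.5/10.8 + 11.2/48.2 = 1.227 d.
q = Δh / Σ(b_i/K_i) = 15.9 / 1.227 = 12.96 m/day.
In each layer the seepage velocity is v_i = q/n_i, so the layer transit time is t_i = b_i·n_i / q:
  layer 1 (karst limestone): t_1 = 10.5 × 0.09 / 12.96 = 0.07293 d
  layer 2 (weathered basalt): t_2 = 10.5 × 0.16 / 12.96 = 0.1297 d
  layer 3 (coarse sand): t_3 = 11.2 × 0.25 / 12.96 = 0.2161 d
Total t = Σ t_i = 0.4187 days.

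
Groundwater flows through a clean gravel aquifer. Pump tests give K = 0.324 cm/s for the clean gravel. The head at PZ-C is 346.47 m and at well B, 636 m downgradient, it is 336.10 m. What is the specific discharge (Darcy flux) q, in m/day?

Convert K: 0.324 cm/s × 864 = 279.9 m/day.
Hydraulic gradient i = (346.47 − 336.10) / 636 = 10.37 / 636 = 0.01631.
Specific discharge q = K · i = 279.9 × 0.01631 = 4.564 m/day.

4.56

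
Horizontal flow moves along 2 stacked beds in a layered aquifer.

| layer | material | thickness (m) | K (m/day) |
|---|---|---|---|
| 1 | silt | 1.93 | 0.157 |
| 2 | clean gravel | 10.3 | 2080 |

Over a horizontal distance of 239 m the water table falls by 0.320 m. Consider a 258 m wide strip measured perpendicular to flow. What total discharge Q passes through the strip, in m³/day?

Flow is parallel to layering, so each bed carries its own Darcy discharge and the transmissivities add.
Σ(K_i·b_i) = 0.157×1.93 + 2080×10.3 = 21424 m²/day.
Hydraulic gradient i = Δh / L = 0.320 / 239 = 0.001339.
Q = Σ(K_i·b_i) · W · i = 21424 × 258 × 0.001339 = 7401 m³/day.

7400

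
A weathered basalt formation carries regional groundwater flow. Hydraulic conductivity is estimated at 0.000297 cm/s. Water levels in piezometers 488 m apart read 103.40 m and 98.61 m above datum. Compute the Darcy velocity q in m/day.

0.00252

Convert K: 0.000297 cm/s × 864 = 0.2566 m/day.
Hydraulic gradient i = (103.40 − 98.61) / 488 = 4.79 / 488 = 0.009816.
Specific discharge q = K · i = 0.2566 × 0.009816 = 0.002519 m/day.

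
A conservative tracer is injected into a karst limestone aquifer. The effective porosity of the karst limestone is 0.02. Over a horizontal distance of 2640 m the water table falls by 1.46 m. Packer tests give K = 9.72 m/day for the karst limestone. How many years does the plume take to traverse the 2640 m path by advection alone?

Hydraulic gradient i = Δh / L = 1.46 / 2640 = 0.0005530.
Darcy flux q = K · i = 9.720 × 0.0005530 = 0.005375 m/day.
Seepage velocity v = q / n_e = 0.005375 / 0.02 = 0.2688 m/day.
Travel time t = L / v = 2640 / 0.2688 = 9822 days = 26.89 years.

26.9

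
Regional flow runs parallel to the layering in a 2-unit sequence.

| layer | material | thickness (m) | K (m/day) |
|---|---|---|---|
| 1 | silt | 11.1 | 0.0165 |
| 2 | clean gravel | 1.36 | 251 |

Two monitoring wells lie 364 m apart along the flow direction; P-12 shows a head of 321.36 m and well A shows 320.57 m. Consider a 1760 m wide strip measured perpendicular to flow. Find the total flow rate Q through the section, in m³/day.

1300

Flow is parallel to layering, so each bed carries its own Darcy discharge and the transmissivities add.
Σ(K_i·b_i) = 0.0165×11.1 + 251×1.36 = 341.5 m²/day.
Hydraulic gradient i = (321.36 − 320.57) / 364 = 0.79 / 364 = 0.002170.
Q = Σ(K_i·b_i) · W · i = 341.5 × 1760 × 0.002170 = 1305 m³/day.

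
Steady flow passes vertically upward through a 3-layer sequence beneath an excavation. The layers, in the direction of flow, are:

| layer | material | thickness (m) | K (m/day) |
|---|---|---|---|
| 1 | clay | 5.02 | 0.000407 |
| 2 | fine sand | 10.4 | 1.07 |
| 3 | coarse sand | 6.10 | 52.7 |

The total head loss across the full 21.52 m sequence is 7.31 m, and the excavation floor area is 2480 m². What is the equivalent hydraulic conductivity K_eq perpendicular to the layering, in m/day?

Flow is perpendicular to layering, so the layers act in series and the equivalent K is the thickness-weighted harmonic mean.
Total thickness L = 5.02 + 10.4 + 6.10 = 21.52 m.
Σ(b_i/K_i) = 5.02/0.000407 + 10.4/1.07 + 6.10/52.7 = 12344 d.
K_eq = L / Σ(b_i/K_i) = 21.52 / 12344 = 0.001743 m/day.

0.00174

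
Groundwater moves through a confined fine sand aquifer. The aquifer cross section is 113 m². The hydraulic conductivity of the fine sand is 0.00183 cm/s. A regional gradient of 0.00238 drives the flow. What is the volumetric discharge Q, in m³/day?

0.425

Convert K: 0.00183 cm/s × 864 = 1.581 m/day.
Hydraulic gradient i = 0.00238.
Darcy's law: Q = K · A · i = 1.581 × 113.0 × 0.002380 = 0.4252 m³/day.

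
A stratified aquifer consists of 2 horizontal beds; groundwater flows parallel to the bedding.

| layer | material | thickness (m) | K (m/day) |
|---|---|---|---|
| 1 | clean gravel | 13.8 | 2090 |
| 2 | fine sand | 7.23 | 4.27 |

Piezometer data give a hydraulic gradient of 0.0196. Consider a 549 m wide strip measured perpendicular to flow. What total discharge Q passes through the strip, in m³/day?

311000

Flow is parallel to layering, so each bed carries its own Darcy discharge and the transmissivities add.
Σ(K_i·b_i) = 2090×13.8 + 4.27×7.23 = 28873 m²/day.
Hydraulic gradient i = 0.0196.
Q = Σ(K_i·b_i) · W · i = 28873 × 549 × 0.01960 = 3.107e+05 m³/day.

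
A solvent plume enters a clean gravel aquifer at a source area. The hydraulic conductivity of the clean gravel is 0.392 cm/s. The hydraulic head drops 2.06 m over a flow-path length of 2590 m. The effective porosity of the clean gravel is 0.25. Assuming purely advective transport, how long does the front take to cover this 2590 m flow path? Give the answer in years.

6.58

Convert K: 0.392 cm/s × 864 = 338.7 m/day.
Hydraulic gradient i = Δh / L = 2.06 / 2590 = 0.0007954.
Darcy flux q = K · i = 338.7 × 0.0007954 = 0.2694 m/day.
Seepage velocity v = q / n_e = 0.2694 / 0.25 = 1.078 m/day.
Travel time t = L / v = 2590 / 1.078 = 2404 days = 6.581 years.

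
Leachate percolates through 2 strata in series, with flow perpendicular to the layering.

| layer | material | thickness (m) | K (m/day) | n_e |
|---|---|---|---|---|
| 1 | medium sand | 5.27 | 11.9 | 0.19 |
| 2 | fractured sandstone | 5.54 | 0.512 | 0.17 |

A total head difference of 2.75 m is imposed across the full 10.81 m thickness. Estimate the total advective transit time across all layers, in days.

With flow normal to the layers, continuity requires the same specific discharge q through every layer.
Σ(b_i/K_i) = 5.27/11.9 + 5.54/0.512 = 11.26 d.
q = Δh / Σ(b_i/K_i) = 2.75 / 11.26 = 0.2442 m/day.
In each layer the seepage velocity is v_i = q/n_i, so the layer transit time is t_i = b_i·n_i / q:
  layer 1 (medium sand): t_1 = 5.27 × 0.19 / 0.2442 = 4.101 d
  layer 2 (fractured sandstone): t_2 = 5.54 × 0.17 / 0.2442 = 3.857 d
Total t = Σ t_i = 7.958 days.

7.96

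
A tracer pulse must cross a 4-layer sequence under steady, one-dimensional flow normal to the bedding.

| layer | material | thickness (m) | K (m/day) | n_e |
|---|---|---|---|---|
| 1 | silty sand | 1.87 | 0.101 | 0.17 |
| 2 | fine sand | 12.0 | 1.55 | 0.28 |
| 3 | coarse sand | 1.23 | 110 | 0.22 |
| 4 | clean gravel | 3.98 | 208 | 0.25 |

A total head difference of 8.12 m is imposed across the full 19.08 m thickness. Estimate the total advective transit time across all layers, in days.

16.0

With flow normal to the layers, continuity requires the same specific discharge q through every layer.
Σ(b_i/K_i) = 1.87/0.101 + 12.0/1.55 + 1.23/110 + 3.98/208 = 26.29 d.
q = Δh / Σ(b_i/K_i) = 8.12 / 26.29 = 0.3089 m/day.
In each layer the seepage velocity is v_i = q/n_i, so the layer transit time is t_i = b_i·n_i / q:
  layer 1 (silty sand): t_1 = 1.87 × 0.17 / 0.3089 = 1.029 d
  layer 2 (fine sand): t_2 = 12.0 × 0.28 / 0.3089 = 10.88 d
  layer 3 (coarse sand): t_3 = 1.23 × 0.22 / 0.3089 = 0.8760 d
  layer 4 (clean gravel): t_4 = 3.98 × 0.25 / 0.3089 = 3.221 d
Total t = Σ t_i = 16.00 days.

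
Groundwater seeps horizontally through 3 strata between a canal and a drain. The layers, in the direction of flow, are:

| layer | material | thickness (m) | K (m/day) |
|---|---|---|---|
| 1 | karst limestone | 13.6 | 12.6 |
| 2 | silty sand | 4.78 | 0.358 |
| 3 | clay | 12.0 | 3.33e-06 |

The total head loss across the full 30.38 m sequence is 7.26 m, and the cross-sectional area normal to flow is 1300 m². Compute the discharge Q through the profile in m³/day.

Flow is perpendicular to layering, so the layers act in series and the equivalent K is the thickness-weighted harmonic mean.
Total thickness L = 13.6 + 4.78 + 12.0 = 30.38 m.
Σ(b_i/K_i) = 13.6/12.6 + 4.78/0.358 + 12.0/3.33e-06 = 3.604e+06 d.
K_eq = L / Σ(b_i/K_i) = 30.38 / 3.604e+06 = 8.430e-06 m/day.
Q = K_eq · A · (Δh/L) = 8.430e-06 × 1300 × (7.26/30.38) = 0.002619 m³/day.

0.00262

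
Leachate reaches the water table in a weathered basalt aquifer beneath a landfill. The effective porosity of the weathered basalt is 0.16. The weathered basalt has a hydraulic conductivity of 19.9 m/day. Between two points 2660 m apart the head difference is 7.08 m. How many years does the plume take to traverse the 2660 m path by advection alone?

Hydraulic gradient i = Δh / L = 7.08 / 2660 = 0.002662.
Darcy flux q = K · i = 19.90 × 0.002662 = 0.05297 m/day.
Seepage velocity v = q / n_e = 0.05297 / 0.16 = 0.3310 m/day.
Travel time t = L / v = 2660 / 0.3310 = 8035 days = 22.00 years.

22.0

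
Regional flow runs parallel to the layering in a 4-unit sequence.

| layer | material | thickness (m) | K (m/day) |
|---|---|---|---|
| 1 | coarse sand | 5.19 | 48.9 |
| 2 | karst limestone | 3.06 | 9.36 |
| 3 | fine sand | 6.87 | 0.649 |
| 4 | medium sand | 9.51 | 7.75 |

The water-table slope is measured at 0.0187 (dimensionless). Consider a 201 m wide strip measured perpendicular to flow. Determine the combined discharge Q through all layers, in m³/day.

Flow is parallel to layering, so each bed carries its own Darcy discharge and the transmissivities add.
Σ(K_i·b_i) = 48.9×5.19 + 9.36×3.06 + 0.649×6.87 + 7.75×9.51 = 360.6 m²/day.
Hydraulic gradient i = 0.0187.
Q = Σ(K_i·b_i) · W · i = 360.6 × 201 × 0.01870 = 1355 m³/day.

1360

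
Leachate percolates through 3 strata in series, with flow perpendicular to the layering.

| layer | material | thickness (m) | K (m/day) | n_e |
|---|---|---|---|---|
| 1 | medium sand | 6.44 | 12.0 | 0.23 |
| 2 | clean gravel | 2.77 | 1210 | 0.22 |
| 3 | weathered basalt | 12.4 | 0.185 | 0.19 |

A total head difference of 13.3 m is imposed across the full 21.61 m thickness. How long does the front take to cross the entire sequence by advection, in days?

With flow normal to the layers, continuity requires the same specific discharge q through every layer.
Σ(b_i/K_i) = 6.44/12.0 + 2.77/1210 + 12.4/0.185 = 67.57 d.
q = Δh / Σ(b_i/K_i) = 13.3 / 67.57 = 0.1968 m/day.
In each layer the seepage velocity is v_i = q/n_i, so the layer transit time is t_i = b_i·n_i / q:
  layer 1 (medium sand): t_1 = 6.44 × 0.23 / 0.1968 = 7.525 d
  layer 2 (clean gravel): t_2 = 2.77 × 0.22 / 0.1968 = 3.096 d
  layer 3 (weathered basalt): t_3 = 12.4 × 0.19 / 0.1968 = 11.97 d
Total t = Σ t_i = 22.59 days.

22.6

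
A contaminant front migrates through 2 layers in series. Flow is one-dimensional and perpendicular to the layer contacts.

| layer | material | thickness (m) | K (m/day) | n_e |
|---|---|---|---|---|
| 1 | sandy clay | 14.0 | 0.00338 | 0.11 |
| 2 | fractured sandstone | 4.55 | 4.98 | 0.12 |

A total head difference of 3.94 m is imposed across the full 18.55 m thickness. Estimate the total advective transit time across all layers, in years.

6.01

With flow normal to the layers, continuity requires the same specific discharge q through every layer.
Σ(b_i/K_i) = 14.0/0.00338 + 4.55/4.98 = 4143 d.
q = Δh / Σ(b_i/K_i) = 3.94 / 4143 = 0.0009510 m/day.
In each layer the seepage velocity is v_i = q/n_i, so the layer transit time is t_i = b_i·n_i / q:
  layer 1 (sandy clay): t_1 = 14.0 × 0.11 / 0.0009510 = 1619 d
  layer 2 (fractured sandstone): t_2 = 4.55 × 0.12 / 0.0009510 = 574.1 d
Total t = Σ t_i = 2193 days = 6.005 years.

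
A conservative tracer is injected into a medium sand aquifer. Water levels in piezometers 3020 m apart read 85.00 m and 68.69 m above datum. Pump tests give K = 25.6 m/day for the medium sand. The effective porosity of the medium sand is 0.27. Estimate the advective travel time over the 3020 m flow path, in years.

Hydraulic gradient i = (85.00 − 68.69) / 3020 = 16.31 / 3020 = 0.005401.
Darcy flux q = K · i = 25.60 × 0.005401 = 0.1383 m/day.
Seepage velocity v = q / n_e = 0.1383 / 0.27 = 0.5121 m/day.
Travel time t = L / v = 3020 / 0.5121 = 5898 days = 16.15 years.

16.1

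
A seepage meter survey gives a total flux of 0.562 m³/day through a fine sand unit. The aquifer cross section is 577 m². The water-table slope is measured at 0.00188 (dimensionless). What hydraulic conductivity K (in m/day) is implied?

0.518

Hydraulic gradient i = 0.00188.
From Q = K·A·i, K = Q / (A·i) = 0.562 / (577.0 × 0.001880) = 0.5181 m/day.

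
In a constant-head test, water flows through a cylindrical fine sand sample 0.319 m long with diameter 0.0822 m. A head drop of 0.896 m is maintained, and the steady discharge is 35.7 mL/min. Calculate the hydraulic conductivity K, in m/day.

Cross-sectional area A = π·(d/2)² = π × (0.0822/2)² = 0.005307 m².
Convert discharge: 35.7 mL/min = 5.950e-07 m³/s.
Darcy's law rearranged: K = Q·L / (A·Δh) = 5.950e-07 × 0.319 / (0.005307 × 0.896) = 3.992e-05 m/s = 3.449 m/day.

3.45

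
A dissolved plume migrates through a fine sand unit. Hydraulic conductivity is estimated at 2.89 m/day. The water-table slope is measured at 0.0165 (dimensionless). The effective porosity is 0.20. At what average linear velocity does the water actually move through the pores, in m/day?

0.238

Hydraulic gradient i = 0.0165.
Darcy flux q = K · i = 2.890 × 0.01650 = 0.04769 m/day.
Seepage velocity v = q / n_e = 0.04769 / 0.20 = 0.2384 m/day.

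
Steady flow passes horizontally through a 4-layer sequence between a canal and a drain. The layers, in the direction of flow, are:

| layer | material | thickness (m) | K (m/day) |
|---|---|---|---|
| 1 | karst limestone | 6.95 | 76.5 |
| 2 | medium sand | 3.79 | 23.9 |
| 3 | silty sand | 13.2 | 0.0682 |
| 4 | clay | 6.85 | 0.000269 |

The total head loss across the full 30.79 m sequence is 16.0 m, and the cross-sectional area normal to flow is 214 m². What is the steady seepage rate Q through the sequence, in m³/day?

0.133

Flow is perpendicular to layering, so the layers act in series and the equivalent K is the thickness-weighted harmonic mean.
Total thickness L = 6.95 + 3.79 + 13.2 + 6.85 = 30.79 m.
Σ(b_i/K_i) = 6.95/76.5 + 3.79/23.9 + 13.2/0.0682 + 6.85/0.000269 = 25658 d.
K_eq = L / Σ(b_i/K_i) = 30.79 / 25658 = 0.001200 m/day.
Q = K_eq · A · (Δh/L) = 0.001200 × 214 × (16.0/30.79) = 0.1334 m³/day.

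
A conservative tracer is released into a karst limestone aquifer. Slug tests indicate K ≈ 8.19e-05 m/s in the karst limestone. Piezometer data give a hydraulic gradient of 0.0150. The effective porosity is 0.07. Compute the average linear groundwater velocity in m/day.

1.52

Convert K: 8.19e-05 m/s × 86400 = 7.076 m/day.
Hydraulic gradient i = 0.0150.
Darcy flux q = K · i = 7.076 × 0.01500 = 0.1061 m/day.
Seepage velocity v = q / n_e = 0.1061 / 0.07 = 1.516 m/day.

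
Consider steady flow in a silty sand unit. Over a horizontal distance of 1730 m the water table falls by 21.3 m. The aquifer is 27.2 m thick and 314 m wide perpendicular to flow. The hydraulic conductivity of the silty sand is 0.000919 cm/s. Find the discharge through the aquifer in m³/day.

83.5

Convert K: 0.000919 cm/s × 864 = 0.7940 m/day.
Cross-sectional area A = 314 × 27.2 = 8541 m².
Hydraulic gradient i = Δh / L = 21.3 / 1730 = 0.01231.
Darcy's law: Q = K · A · i = 0.7940 × 8541 × 0.01231 = 83.50 m³/day.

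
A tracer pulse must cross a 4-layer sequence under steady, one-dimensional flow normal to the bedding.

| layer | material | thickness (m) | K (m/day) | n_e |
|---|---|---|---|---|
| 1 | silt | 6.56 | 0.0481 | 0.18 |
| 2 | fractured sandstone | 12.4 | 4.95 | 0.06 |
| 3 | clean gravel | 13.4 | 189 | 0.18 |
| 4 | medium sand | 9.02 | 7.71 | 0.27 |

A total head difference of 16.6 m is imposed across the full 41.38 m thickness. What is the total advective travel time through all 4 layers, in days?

With flow normal to the layers, continuity requires the same specific discharge q through every layer.
Σ(b_i/K_i) = 6.56/0.0481 + 12.4/4.95 + 13.4/189 + 9.02/7.71 = 140.1 d.
q = Δh / Σ(b_i/K_i) = 16.6 / 140.1 = 0.1185 m/day.
In each layer the seepage velocity is v_i = q/n_i, so the layer transit time is t_i = b_i·n_i / q:
  layer 1 (silt): t_1 = 6.56 × 0.18 / 0.1185 = 9.968 d
  layer 2 (fractured sandstone): t_2 = 12.4 × 0.06 / 0.1185 = 6.280 d
  layer 3 (clean gravel): t_3 = 13.4 × 0.18 / 0.1185 = 20.36 d
  layer 4 (medium sand): t_4 = 9.02 × 0.27 / 0.1185 = 20.56 d
Total t = Σ t_i = 57.17 days.

57.2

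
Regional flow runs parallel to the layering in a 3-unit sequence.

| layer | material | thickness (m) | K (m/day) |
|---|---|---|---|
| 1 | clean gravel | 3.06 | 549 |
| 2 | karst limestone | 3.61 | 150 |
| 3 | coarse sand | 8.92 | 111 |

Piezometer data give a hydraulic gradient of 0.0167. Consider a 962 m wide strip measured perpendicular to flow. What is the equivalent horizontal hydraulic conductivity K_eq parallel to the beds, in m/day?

206

Flow is parallel to layering, so each bed carries its own Darcy discharge and the transmissivities add.
Σ(K_i·b_i) = 549×3.06 + 150×3.61 + 111×8.92 = 3212 m²/day.
Total thickness b = 15.59 m, so K_eq = Σ(K_i·b_i)/b = 206.0 m/day.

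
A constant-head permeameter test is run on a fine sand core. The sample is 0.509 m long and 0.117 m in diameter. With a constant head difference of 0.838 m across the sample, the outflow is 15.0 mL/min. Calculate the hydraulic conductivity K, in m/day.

Cross-sectional area A = π·(d/2)² = π × (0.117/2)² = 0.01075 m².
Convert discharge: 15.0 mL/min = 2.500e-07 m³/s.
Darcy's law rearranged: K = Q·L / (A·Δh) = 2.500e-07 × 0.509 / (0.01075 × 0.838) = 1.412e-05 m/s = 1.220 m/day.

1.22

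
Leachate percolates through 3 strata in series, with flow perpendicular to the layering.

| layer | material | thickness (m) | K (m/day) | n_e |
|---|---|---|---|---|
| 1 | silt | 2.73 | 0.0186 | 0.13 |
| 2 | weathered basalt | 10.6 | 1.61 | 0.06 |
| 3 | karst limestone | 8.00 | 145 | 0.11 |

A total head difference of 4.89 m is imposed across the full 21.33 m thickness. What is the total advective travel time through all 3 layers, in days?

58.7

With flow normal to the layers, continuity requires the same specific discharge q through every layer.
Σ(b_i/K_i) = 2.73/0.0186 + 10.6/1.61 + 8.00/145 = 153.4 d.
q = Δh / Σ(b_i/K_i) = 4.89 / 153.4 = 0.03187 m/day.
In each layer the seepage velocity is v_i = q/n_i, so the layer transit time is t_i = b_i·n_i / q:
  layer 1 (silt): t_1 = 2.73 × 0.13 / 0.03187 = 11.13 d
  layer 2 (weathered basalt): t_2 = 10.6 × 0.06 / 0.03187 = 19.95 d
  layer 3 (karst limestone): t_3 = 8.00 × 0.11 / 0.03187 = 27.61 d
Total t = Σ t_i = 58.70 days.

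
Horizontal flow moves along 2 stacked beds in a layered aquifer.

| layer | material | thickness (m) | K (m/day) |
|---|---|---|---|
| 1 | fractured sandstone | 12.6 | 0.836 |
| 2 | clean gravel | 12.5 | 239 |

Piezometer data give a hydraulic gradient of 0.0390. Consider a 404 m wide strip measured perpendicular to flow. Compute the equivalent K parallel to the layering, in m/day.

119

Flow is parallel to layering, so each bed carries its own Darcy discharge and the transmissivities add.
Σ(K_i·b_i) = 0.836×12.6 + 239×12.5 = 2998 m²/day.
Total thickness b = 25.10 m, so K_eq = Σ(K_i·b_i)/b = 119.4 m/day.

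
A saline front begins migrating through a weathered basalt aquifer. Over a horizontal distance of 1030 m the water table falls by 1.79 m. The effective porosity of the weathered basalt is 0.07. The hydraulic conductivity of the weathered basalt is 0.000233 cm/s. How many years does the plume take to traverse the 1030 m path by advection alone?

564

Convert K: 0.000233 cm/s × 864 = 0.2013 m/day.
Hydraulic gradient i = Δh / L = 1.79 / 1030 = 0.001738.
Darcy flux q = K · i = 0.2013 × 0.001738 = 0.0003499 m/day.
Seepage velocity v = q / n_e = 0.0003499 / 0.07 = 0.004998 m/day.
Travel time t = L / v = 1030 / 0.004998 = 2.061e+05 days = 564.2 years.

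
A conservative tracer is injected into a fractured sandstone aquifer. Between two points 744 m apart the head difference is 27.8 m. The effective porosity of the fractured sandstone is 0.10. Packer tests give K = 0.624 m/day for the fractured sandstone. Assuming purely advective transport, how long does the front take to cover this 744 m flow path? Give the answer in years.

8.74

Hydraulic gradient i = Δh / L = 27.8 / 744 = 0.03737.
Darcy flux q = K · i = 0.6240 × 0.03737 = 0.02332 m/day.
Seepage velocity v = q / n_e = 0.02332 / 0.10 = 0.2332 m/day.
Travel time t = L / v = 744 / 0.2332 = 3191 days = 8.736 years.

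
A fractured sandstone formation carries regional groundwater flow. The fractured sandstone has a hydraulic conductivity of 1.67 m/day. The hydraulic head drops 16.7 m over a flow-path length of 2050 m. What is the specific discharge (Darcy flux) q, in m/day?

0.0136

Hydraulic gradient i = Δh / L = 16.7 / 2050 = 0.008146.
Specific discharge q = K · i = 1.670 × 0.008146 = 0.01360 m/day.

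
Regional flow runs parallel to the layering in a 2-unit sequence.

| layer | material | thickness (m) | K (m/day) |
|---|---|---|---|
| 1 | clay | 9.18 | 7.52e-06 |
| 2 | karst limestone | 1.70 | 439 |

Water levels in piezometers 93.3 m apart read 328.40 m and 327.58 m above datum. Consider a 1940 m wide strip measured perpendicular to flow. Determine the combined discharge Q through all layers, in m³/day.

12700

Flow is parallel to layering, so each bed carries its own Darcy discharge and the transmissivities add.
Σ(K_i·b_i) = 7.52e-06×9.18 + 439×1.70 = 746.3 m²/day.
Hydraulic gradient i = (328.40 − 327.58) / 93.3 = 0.82 / 93.3 = 0.008789.
Q = Σ(K_i·b_i) · W · i = 746.3 × 1940 × 0.008789 = 12725 m³/day.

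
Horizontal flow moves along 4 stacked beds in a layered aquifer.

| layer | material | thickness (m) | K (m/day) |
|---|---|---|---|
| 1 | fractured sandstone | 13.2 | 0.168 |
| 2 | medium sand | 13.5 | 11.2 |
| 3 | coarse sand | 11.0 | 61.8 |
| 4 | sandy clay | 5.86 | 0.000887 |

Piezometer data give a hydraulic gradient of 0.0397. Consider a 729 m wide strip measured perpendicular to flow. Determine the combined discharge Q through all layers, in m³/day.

Flow is parallel to layering, so each bed carries its own Darcy discharge and the transmissivities add.
Σ(K_i·b_i) = 0.168×13.2 + 11.2×13.5 + 61.8×11.0 + 0.000887×5.86 = 833.2 m²/day.
Hydraulic gradient i = 0.0397.
Q = Σ(K_i·b_i) · W · i = 833.2 × 729 × 0.03970 = 24115 m³/day.

24100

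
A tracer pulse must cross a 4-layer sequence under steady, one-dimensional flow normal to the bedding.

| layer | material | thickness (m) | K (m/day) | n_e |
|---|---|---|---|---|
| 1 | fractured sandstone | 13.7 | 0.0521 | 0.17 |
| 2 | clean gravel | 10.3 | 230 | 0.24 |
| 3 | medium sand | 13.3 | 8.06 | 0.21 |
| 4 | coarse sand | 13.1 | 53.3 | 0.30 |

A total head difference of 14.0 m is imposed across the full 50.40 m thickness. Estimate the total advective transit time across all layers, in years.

With flow normal to the layers, continuity requires the same specific discharge q through every layer.
Σ(b_i/K_i) = 13.7/0.0521 + 10.3/230 + 13.3/8.06 + 13.1/53.3 = 264.9 d.
q = Δh / Σ(b_i/K_i) = 14.0 / 264.9 = 0.05285 m/day.
In each layer the seepage velocity is v_i = q/n_i, so the layer transit time is t_i = b_i·n_i / q:
  layer 1 (fractured sandstone): t_1 = 13.7 × 0.17 / 0.05285 = 44.07 d
  layer 2 (clean gravel): t_2 = 10.3 × 0.24 / 0.05285 = 46.77 d
  layer 3 (medium sand): t_3 = 13.3 × 0.21 / 0.05285 = 52.85 d
  layer 4 (coarse sand): t_4 = 13.1 × 0.30 / 0.05285 = 74.36 d
Total t = Σ t_i = 218.0 days = 0.5970 years.

0.597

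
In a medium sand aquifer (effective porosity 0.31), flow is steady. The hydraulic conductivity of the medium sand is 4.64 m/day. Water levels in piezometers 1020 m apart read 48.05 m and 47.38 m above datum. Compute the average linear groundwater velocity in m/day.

0.00983

Hydraulic gradient i = (48.05 − 47.38) / 1020 = 0.67 / 1020 = 0.0006569.
Darcy flux q = K · i = 4.640 × 0.0006569 = 0.003048 m/day.
Seepage velocity v = q / n_e = 0.003048 / 0.31 = 0.009832 m/day.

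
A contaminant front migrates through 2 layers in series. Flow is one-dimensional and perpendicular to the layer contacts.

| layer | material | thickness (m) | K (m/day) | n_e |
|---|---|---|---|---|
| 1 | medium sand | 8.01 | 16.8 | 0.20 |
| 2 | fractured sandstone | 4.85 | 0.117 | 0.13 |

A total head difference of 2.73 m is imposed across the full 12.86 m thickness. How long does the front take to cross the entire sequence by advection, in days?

34.3

With flow normal to the layers, continuity requires the same specific discharge q through every layer.
Σ(b_i/K_i) = 8.01/16.8 + 4.85/0.117 = 41.93 d.
q = Δh / Σ(b_i/K_i) = 2.73 / 41.93 = 0.06511 m/day.
In each layer the seepage velocity is v_i = q/n_i, so the layer transit time is t_i = b_i·n_i / q:
  layer 1 (medium sand): t_1 = 8.01 × 0.20 / 0.06511 = 24.60 d
  layer 2 (fractured sandstone): t_2 = 4.85 × 0.13 / 0.06511 = 9.684 d
Total t = Σ t_i = 34.29 days.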